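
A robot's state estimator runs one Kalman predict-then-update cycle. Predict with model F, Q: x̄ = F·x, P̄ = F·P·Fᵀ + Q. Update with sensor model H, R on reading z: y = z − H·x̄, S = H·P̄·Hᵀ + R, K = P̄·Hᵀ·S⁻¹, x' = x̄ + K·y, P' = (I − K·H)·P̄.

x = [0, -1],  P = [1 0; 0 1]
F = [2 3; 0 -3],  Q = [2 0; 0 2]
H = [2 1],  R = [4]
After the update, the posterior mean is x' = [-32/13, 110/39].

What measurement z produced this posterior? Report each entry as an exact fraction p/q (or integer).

z = [-2]

x̄ = F·x = [-3, 3]
P̄ = F·P·Fᵀ + Q = [15 -9; -9 11]
S = H·P̄·Hᵀ + R = [39]
K = P̄·Hᵀ·S⁻¹ = [7/13; -7/39]
x' − x̄ = [7/13, -7/39] = K·y
y = (KᵀK)⁻¹·Kᵀ·(x' − x̄) = [1]
z = y + H·x̄ = [1] + [-3] = [-2]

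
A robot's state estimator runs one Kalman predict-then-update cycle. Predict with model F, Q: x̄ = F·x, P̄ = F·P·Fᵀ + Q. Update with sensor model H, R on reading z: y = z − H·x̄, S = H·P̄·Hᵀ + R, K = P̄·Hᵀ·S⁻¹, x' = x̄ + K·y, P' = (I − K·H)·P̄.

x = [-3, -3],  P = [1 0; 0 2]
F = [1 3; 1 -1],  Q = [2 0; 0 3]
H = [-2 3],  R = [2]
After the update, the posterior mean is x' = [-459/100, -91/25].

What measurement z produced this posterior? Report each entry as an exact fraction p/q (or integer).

x̄ = F·x = [-12, 0]
P̄ = F·P·Fᵀ + Q = [21 -5; -5 6]
S = H·P̄·Hᵀ + R = [200]
K = P̄·Hᵀ·S⁻¹ = [-57/200; 7/50]
x' − x̄ = [741/100, -91/25] = K·y
y = (KᵀK)⁻¹·Kᵀ·(x' − x̄) = [-26]
z = y + H·x̄ = [-26] + [24] = [-2]

z = [-2]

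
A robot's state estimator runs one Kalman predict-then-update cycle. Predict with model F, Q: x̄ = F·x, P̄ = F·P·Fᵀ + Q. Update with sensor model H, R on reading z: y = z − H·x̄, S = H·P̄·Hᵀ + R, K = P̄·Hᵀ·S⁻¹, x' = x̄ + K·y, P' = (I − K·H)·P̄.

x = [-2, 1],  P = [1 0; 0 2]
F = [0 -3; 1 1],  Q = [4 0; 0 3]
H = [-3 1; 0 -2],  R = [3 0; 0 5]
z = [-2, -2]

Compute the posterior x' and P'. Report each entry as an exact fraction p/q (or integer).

x̄ = F·x = [-3, -1]
P̄ = F·P·Fᵀ + Q = [22 -6; -6 6]
y = z − H·x̄ = [-10, -4]
S = H·P̄·Hᵀ + R = [243 -48; -48 29]
K = P̄·Hᵀ·S⁻¹ = [-168/527 -60/527; 40/1581 -196/527]
x' = x̄ + K·y = [339/527, 371/1581]
P' = (I − K·H)·P̄ = [218/527 150/527; 150/527 490/527]

x' = [339/527, 371/1581]
P' = [218/527 150/527; 150/527 490/527]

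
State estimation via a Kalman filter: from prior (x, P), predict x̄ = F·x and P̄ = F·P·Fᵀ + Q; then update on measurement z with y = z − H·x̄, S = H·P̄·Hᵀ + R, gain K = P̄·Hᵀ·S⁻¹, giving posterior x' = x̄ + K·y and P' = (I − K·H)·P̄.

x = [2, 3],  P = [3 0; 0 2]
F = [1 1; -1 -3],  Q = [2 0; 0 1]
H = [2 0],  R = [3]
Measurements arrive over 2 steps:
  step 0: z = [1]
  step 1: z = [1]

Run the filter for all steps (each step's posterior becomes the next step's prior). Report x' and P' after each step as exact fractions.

step 0: x̄ = F·x = [5, -11]
step 0: P̄ = F·P·Fᵀ + Q = [7 -9; -9 22]
step 0: y = z − H·x̄ = [-9]
step 0: S = H·P̄·Hᵀ + R = [31]
step 0: K = P̄·Hᵀ·S⁻¹ = [14/31; -18/31]
step 0: x' = x̄ + K·y = [29/31, -179/31]
step 0: P' = (I − K·H)·P̄ = [21/31 -27/31; -27/31 358/31]
step 1: x̄ = F·x = [-150/31, 508/31]
step 1: P̄ = F·P·Fᵀ + Q = [387/31 -987/31; -987/31 3112/31]
step 1: y = z − H·x̄ = [331/31]
step 1: S = H·P̄·Hᵀ + R = [1641/31]
step 1: K = P̄·Hᵀ·S⁻¹ = [258/547; -658/547]
step 1: x' = x̄ + K·y = [108/547, 1938/547]
step 1: P' = (I − K·H)·P̄ = [387/547 -987/547; -987/547 13012/547]

step 0: x' = [29/31, -179/31], P' = [21/31 -27/31; -27/31 358/31]
step 1: x' = [108/547, 1938/547], P' = [387/547 -987/547; -987/547 13012/547]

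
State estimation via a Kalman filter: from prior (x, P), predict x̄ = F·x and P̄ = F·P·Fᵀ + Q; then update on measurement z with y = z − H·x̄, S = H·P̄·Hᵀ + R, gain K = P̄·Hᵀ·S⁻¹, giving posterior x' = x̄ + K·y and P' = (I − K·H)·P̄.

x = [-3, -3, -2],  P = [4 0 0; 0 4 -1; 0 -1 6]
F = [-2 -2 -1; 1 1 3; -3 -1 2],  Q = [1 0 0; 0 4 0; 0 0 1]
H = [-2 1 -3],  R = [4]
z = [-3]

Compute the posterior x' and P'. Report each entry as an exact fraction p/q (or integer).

x' = [5036/1083, -3295/361, -5488/1083]
P' = [10349/1083 -6925/361 -13603/1083; -6925/361 20793/361 11525/361; -13603/1083 11525/361 20903/1083]

x̄ = F·x = [14, -12, 8]
P̄ = F·P·Fᵀ + Q = [35 -27 23; -27 60 21; 23 21 69]
y = z − H·x̄ = [61]
S = H·P̄·Hᵀ + R = [1083]
K = P̄·Hᵀ·S⁻¹ = [-166/1083; 17/361; -232/1083]
x' = x̄ + K·y = [5036/1083, -3295/361, -5488/1083]
P' = (I − K·H)·P̄ = [10349/1083 -6925/361 -13603/1083; -6925/361 20793/361 11525/361; -13603/1083 11525/361 20903/1083]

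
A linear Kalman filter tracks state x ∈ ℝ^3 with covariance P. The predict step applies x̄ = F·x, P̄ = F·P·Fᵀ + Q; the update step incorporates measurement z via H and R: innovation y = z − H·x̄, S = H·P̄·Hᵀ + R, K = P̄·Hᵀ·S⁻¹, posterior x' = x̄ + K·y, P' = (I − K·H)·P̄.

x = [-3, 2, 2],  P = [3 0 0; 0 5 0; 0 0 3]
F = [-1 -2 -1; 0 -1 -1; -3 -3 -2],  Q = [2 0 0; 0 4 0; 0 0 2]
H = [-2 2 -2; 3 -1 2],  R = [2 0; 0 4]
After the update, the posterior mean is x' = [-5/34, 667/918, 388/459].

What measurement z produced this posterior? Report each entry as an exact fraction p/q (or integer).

x̄ = F·x = [-3, -4, -1]
P̄ = F·P·Fᵀ + Q = [28 13 45; 13 12 21; 45 21 86]
S = H·P̄·Hᵀ + R = [594 -756; -756 990]
K = P̄·Hᵀ·S⁻¹ = [3/17 91/306; 239/459 143/306; -44/459 11/51]
x' − x̄ = [97/34, 4339/918, 847/459] = K·y
y = (KᵀK)⁻¹·Kᵀ·(x' − x̄) = [1, 9]
z = y + H·x̄ = [1, 9] + [0, -7] = [1, 2]

z = [1, 2]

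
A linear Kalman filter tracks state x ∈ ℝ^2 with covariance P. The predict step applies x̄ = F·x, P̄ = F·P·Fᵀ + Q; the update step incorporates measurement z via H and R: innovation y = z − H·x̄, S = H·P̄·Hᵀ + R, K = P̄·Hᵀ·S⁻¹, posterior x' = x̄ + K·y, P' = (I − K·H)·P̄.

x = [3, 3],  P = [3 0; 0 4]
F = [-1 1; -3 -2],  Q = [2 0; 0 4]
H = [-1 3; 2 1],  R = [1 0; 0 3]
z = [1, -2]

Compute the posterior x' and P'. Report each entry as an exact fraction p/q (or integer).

x' = [-21259/22046, -563/22046]
P' = [11843/22046 2957/22046; 2957/22046 3095/22046]

x̄ = F·x = [0, -15]
P̄ = F·P·Fᵀ + Q = [9 1; 1 47]
y = z − H·x̄ = [46, 13]
S = H·P̄·Hᵀ + R = [427 128; 128 90]
K = P̄·Hᵀ·S⁻¹ = [-1486/11023 8881/22046; 3164/11023 3003/22046]
x' = x̄ + K·y = [-21259/22046, -563/22046]
P' = (I − K·H)·P̄ = [11843/22046 2957/22046; 2957/22046 3095/22046]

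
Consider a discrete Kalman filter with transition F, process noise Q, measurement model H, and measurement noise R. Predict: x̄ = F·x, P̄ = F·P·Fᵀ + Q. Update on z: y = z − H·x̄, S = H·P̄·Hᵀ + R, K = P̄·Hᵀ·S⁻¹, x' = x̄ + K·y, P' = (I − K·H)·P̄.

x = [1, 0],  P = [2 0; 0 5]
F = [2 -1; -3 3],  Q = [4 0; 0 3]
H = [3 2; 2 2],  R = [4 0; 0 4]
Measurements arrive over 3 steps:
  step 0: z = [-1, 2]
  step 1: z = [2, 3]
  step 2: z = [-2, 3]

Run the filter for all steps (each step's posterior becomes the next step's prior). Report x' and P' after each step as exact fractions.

step 0: x̄ = F·x = [2, -3]
step 0: P̄ = F·P·Fᵀ + Q = [17 -27; -27 66]
step 0: y = z − H·x̄ = [-1, 4]
step 0: S = H·P̄·Hᵀ + R = [97 96; 96 120]
step 0: K = P̄·Hᵀ·S⁻¹ = [65/101 -413/606; -57/101 445/404]
step 0: x' = x̄ + K·y = [-415/303, 199/101]
step 0: P' = (I − K·H)·P̄ = [1606/303 -673/101; -673/101 1791/202]
step 1: x̄ = F·x = [-1427/303, 1012/101]
step 1: P̄ = F·P·Fᵀ + Q = [36797/606 -23911/202; -23911/202 50589/202]
step 1: y = z − H·x̄ = [-395/101, -2309/303]
step 1: S = H·P̄·Hᵀ + R = [26623/202 18420/101; 18420/101 91408/303]
step 1: K = P̄·Hᵀ·S⁻¹ = [172815/246149 -794207/984596; -159000/246149 2493141/1969192]
step 1: x' = x̄ + K·y = [-1288243/984596, 5706681/1969192]
step 1: P' = (I − K·H)·P̄ = [1485467/246149 -3765141/492298; -3765141/492298 10023423/984596]
step 2: x̄ = F·x = [-10859653/1969192, 24849501/1969192]
step 2: P̄ = F·P·Fᵀ + Q = [67850407/984596 -133494015/984596; -133494015/984596 282186483/984596]
step 2: y = z − H·x̄ = [-21058427/1969192, -2759015/246149]
step 2: S = H·P̄·Hᵀ + R = [141409799/984596 50227056/246149; 50227056/246149 84033456/246149]
step 2: K = P̄·Hᵀ·S⁻¹ = [106926771/151680275 -1477845277/1820163300; -19711119/30336055 308962937/242688440]
step 2: x' = x̄ + K·y = [-7194666017/1820163300, 1285756237/242688440]
step 2: P' = (I − K·H)·P̄ = [2760966529/455040825 -466651889/60672110; -466651889/60672110 248453343/24268844]

step 0: x' = [-415/303, 199/101], P' = [1606/303 -673/101; -673/101 1791/202]
step 1: x' = [-1288243/984596, 5706681/1969192], P' = [1485467/246149 -3765141/492298; -3765141/492298 10023423/984596]
step 2: x' = [-7194666017/1820163300, 1285756237/242688440], P' = [2760966529/455040825 -466651889/60672110; -466651889/60672110 248453343/24268844]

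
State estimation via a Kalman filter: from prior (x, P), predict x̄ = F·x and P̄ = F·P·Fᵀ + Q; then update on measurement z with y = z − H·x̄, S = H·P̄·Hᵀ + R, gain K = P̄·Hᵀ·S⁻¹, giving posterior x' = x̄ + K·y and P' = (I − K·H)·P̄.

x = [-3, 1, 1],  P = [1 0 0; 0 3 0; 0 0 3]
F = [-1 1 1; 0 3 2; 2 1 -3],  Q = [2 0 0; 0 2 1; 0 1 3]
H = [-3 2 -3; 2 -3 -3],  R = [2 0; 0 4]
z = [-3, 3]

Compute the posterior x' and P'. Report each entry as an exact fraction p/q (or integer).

x̄ = F·x = [5, 5, -8]
P̄ = F·P·Fᵀ + Q = [9 15 -8; 15 41 -8; -8 -8 37]
y = z − H·x̄ = [-22, -16]
S = H·P̄·Hᵀ + R = [352 180; 180 514]
K = P̄·Hᵀ·S⁻¹ = [7209/74264 -1479/37132; 21887/74264 -8817/37132; -17201/74264 -4429/37132]
x' = x̄ + K·y = [130025/37132, 85975/37132, -36981/37132]
P' = (I − K·H)·P̄ = [464859/74264 470109/74264 -156259/74264; 470109/74264 492971/74264 -156053/74264; -156259/74264 -156053/74264 63691/74264]

x' = [130025/37132, 85975/37132, -36981/37132]
P' = [464859/74264 470109/74264 -156259/74264; 470109/74264 492971/74264 -156053/74264; -156259/74264 -156053/74264 63691/74264]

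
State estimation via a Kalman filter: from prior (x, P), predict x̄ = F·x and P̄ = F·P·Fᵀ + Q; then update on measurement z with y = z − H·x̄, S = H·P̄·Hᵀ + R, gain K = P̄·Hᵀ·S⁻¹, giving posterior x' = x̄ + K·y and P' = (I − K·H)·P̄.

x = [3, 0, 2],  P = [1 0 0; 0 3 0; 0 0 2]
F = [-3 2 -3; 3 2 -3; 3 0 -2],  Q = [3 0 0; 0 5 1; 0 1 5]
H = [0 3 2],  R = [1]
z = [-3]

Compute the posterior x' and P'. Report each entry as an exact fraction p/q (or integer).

x' = [-12753/749, -1625/749, 1325/749]
P' = [26697/749 3585/749 -5343/749; 3585/749 1980/749 -2882/749; -5343/749 -2882/749 4378/749]

x̄ = F·x = [-15, 3, 5]
P̄ = F·P·Fᵀ + Q = [42 21 3; 21 44 22; 3 22 22]
y = z − H·x̄ = [-22]
S = H·P̄·Hᵀ + R = [749]
K = P̄·Hᵀ·S⁻¹ = [69/749; 176/749; 110/749]
x' = x̄ + K·y = [-12753/749, -1625/749, 1325/749]
P' = (I − K·H)·P̄ = [26697/749 3585/749 -5343/749; 3585/749 1980/749 -2882/749; -5343/749 -2882/749 4378/749]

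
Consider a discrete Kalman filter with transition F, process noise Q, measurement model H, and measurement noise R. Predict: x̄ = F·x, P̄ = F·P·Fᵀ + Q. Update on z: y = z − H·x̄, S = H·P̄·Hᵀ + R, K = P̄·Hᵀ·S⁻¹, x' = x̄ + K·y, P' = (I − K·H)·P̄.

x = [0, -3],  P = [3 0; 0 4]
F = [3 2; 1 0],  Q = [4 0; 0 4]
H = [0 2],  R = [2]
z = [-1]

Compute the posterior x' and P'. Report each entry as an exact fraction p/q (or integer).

x̄ = F·x = [-6, 0]
P̄ = F·P·Fᵀ + Q = [47 9; 9 7]
y = z − H·x̄ = [-1]
S = H·P̄·Hᵀ + R = [30]
K = P̄·Hᵀ·S⁻¹ = [3/5; 7/15]
x' = x̄ + K·y = [-33/5, -7/15]
P' = (I − K·H)·P̄ = [181/5 3/5; 3/5 7/15]

x' = [-33/5, -7/15]
P' = [181/5 3/5; 3/5 7/15]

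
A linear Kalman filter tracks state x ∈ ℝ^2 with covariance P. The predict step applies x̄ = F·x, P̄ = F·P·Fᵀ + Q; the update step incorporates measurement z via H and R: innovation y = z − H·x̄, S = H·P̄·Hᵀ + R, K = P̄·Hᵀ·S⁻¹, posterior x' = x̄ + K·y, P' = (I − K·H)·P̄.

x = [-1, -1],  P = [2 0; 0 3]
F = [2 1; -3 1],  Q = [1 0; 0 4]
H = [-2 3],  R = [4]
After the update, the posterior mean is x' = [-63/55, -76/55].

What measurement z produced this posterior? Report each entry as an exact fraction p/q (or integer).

z = [-2]

x̄ = F·x = [-3, 2]
P̄ = F·P·Fᵀ + Q = [12 -9; -9 25]
S = H·P̄·Hᵀ + R = [385]
K = P̄·Hᵀ·S⁻¹ = [-51/385; 93/385]
x' − x̄ = [102/55, -186/55] = K·y
y = (KᵀK)⁻¹·Kᵀ·(x' − x̄) = [-14]
z = y + H·x̄ = [-14] + [12] = [-2]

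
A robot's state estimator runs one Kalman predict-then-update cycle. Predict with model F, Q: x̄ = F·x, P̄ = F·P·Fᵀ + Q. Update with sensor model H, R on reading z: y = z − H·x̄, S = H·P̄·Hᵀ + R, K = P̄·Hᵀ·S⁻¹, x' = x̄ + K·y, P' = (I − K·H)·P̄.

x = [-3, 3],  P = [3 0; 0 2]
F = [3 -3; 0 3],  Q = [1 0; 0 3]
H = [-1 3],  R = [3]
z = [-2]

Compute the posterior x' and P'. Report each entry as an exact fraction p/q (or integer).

x̄ = F·x = [-18, 9]
P̄ = F·P·Fᵀ + Q = [46 -18; -18 21]
y = z − H·x̄ = [-47]
S = H·P̄·Hᵀ + R = [346]
K = P̄·Hᵀ·S⁻¹ = [-50/173; 81/346]
x' = x̄ + K·y = [-764/173, -693/346]
P' = (I − K·H)·P̄ = [2958/173 936/173; 936/173 705/346]

x' = [-764/173, -693/346]
P' = [2958/173 936/173; 936/173 705/346]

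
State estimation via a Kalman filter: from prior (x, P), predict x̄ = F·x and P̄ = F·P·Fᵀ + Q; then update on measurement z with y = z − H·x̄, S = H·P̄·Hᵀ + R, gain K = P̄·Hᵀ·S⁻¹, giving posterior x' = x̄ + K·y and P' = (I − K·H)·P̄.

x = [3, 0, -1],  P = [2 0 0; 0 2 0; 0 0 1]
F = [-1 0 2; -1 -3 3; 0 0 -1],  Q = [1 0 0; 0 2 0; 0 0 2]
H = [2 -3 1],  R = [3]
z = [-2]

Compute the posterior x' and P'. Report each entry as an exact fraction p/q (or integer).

x' = [-1003/227, -482/227, 139/227]
P' = [1445/227 856/227 -358/227; 856/227 637/227 -41/227; -358/227 -41/227 617/227]

x̄ = F·x = [-5, -6, 1]
P̄ = F·P·Fᵀ + Q = [7 8 -2; 8 31 -3; -2 -3 3]
y = z − H·x̄ = [-11]
S = H·P̄·Hᵀ + R = [227]
K = P̄·Hᵀ·S⁻¹ = [-12/227; -80/227; 8/227]
x' = x̄ + K·y = [-1003/227, -482/227, 139/227]
P' = (I − K·H)·P̄ = [1445/227 856/227 -358/227; 856/227 637/227 -41/227; -358/227 -41/227 617/227]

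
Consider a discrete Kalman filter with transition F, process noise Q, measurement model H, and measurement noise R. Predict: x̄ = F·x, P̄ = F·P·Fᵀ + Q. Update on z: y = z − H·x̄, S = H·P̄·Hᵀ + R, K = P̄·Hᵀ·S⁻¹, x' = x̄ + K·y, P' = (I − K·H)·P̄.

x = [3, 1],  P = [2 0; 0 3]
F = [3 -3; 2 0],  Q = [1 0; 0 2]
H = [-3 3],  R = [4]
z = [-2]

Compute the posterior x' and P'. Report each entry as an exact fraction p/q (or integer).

x̄ = F·x = [6, 6]
P̄ = F·P·Fᵀ + Q = [46 12; 12 10]
y = z − H·x̄ = [-2]
S = H·P̄·Hᵀ + R = [292]
K = P̄·Hᵀ·S⁻¹ = [-51/146; -3/146]
x' = x̄ + K·y = [489/73, 441/73]
P' = (I − K·H)·P̄ = [757/73 723/73; 723/73 721/73]

x' = [489/73, 441/73]
P' = [757/73 723/73; 723/73 721/73]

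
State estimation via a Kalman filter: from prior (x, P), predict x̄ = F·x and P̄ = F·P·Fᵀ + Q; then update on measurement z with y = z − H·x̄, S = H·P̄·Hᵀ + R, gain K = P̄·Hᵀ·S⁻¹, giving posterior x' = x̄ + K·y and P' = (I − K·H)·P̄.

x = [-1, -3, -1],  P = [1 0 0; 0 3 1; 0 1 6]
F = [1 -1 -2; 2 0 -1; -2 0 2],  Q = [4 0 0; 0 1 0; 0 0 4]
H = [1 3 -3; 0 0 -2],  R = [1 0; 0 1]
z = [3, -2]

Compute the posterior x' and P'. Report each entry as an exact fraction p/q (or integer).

x' = [18049/3397, -37/3397, 2740/3397]
P' = [47759/6794 -7013/3397 610/3397; -7013/3397 3063/3397 496/3397; 610/3397 496/3397 728/3397]

x̄ = F·x = [4, -1, 0]
P̄ = F·P·Fᵀ + Q = [36 15 -28; 15 11 -16; -28 -16 32]
y = z − H·x̄ = [2, -2]
S = H·P̄·Hᵀ + R = [970 344; 344 129]
K = P̄·Hᵀ·S⁻¹ = [47/158 -1220/3397; 16/79 -992/3397; -2/79 -1456/3397]
x' = x̄ + K·y = [18049/3397, -37/3397, 2740/3397]
P' = (I − K·H)·P̄ = [47759/6794 -7013/3397 610/3397; -7013/3397 3063/3397 496/3397; 610/3397 496/3397 728/3397]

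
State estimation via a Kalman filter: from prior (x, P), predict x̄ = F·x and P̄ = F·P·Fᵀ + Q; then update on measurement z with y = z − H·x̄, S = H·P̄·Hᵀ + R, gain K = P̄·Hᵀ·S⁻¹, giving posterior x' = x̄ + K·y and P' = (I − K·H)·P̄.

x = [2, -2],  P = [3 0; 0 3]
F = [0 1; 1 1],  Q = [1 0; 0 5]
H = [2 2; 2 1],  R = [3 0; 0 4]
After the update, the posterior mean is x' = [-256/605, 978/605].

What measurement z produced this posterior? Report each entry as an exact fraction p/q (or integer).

x̄ = F·x = [-2, 0]
P̄ = F·P·Fᵀ + Q = [4 3; 3 11]
S = H·P̄·Hᵀ + R = [87 56; 56 43]
K = P̄·Hᵀ·S⁻¹ = [-14/605 173/605; 252/605 -89/605]
x' − x̄ = [954/605, 978/605] = K·y
y = (KᵀK)⁻¹·Kᵀ·(x' − x̄) = [6, 6]
z = y + H·x̄ = [6, 6] + [-4, -4] = [2, 2]

z = [2, 2]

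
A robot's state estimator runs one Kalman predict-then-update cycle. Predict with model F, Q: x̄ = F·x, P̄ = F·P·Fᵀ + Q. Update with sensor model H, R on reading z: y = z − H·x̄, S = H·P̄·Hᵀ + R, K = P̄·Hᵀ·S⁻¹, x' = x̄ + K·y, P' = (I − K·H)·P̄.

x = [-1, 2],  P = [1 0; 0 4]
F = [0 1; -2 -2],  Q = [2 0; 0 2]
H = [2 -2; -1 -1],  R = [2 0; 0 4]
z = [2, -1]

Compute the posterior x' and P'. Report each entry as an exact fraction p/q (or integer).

x' = [157/152, -1/456]
P' = [53/76 37/76; 37/76 175/228]

x̄ = F·x = [2, -2]
P̄ = F·P·Fᵀ + Q = [6 -8; -8 22]
y = z − H·x̄ = [-6, -1]
S = H·P̄·Hᵀ + R = [178 32; 32 16]
K = P̄·Hᵀ·S⁻¹ = [4/19 -45/152; -16/57 -143/456]
x' = x̄ + K·y = [157/152, -1/456]
P' = (I − K·H)·P̄ = [53/76 37/76; 37/76 175/228]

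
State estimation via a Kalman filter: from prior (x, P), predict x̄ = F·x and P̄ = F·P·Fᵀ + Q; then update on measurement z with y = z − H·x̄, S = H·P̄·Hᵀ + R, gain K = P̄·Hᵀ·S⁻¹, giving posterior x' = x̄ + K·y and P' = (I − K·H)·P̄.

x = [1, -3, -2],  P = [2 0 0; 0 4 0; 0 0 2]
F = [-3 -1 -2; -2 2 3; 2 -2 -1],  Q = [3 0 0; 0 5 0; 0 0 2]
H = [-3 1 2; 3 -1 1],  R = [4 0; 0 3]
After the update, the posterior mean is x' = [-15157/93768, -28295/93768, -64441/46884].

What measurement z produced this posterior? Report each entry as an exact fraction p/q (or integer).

x̄ = F·x = [4, -14, 10]
P̄ = F·P·Fᵀ + Q = [33 -8 0; -8 47 -30; 0 -30 28]
S = H·P̄·Hᵀ + R = [388 -306; -306 483]
K = P̄·Hᵀ·S⁻¹ = [-6313/31256 4387/46884; -8531/31256 -17911/46884; 5051/15628 7615/23442]
x' − x̄ = [-390229/93768, 1284457/93768, -533281/46884] = K·y
y = (KᵀK)⁻¹·Kᵀ·(x' − x̄) = [3, -38]
z = y + H·x̄ = [3, -38] + [-6, 36] = [-3, -2]

z = [-3, -2]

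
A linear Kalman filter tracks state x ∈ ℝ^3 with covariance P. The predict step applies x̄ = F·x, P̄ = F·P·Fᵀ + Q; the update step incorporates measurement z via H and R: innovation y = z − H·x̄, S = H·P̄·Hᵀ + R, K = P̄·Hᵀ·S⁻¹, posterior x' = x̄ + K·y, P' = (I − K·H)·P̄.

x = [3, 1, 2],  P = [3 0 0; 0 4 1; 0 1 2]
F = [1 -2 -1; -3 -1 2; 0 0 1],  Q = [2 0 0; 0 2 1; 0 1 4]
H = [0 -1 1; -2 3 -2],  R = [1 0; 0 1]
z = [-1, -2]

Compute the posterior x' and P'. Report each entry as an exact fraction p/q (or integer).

x' = [87/43, 45/43, 22/43]
P' = [13885/5031 4670/1677 8168/5031; 4670/1677 2583/559 6850/1677; 8168/5031 6850/1677 22402/5031]

x̄ = F·x = [-1, -6, 2]
P̄ = F·P·Fᵀ + Q = [27 -8 -4; -8 37 4; -4 4 6]
y = z − H·x̄ = [-9, 18]
S = H·P̄·Hᵀ + R = [36 -111; -111 482]
K = P̄·Hᵀ·S⁻¹ = [-5842/5031 -692/1677; -899/1677 69/559; 1852/5031 170/1677]
x' = x̄ + K·y = [87/43, 45/43, 22/43]
P' = (I − K·H)·P̄ = [13885/5031 4670/1677 8168/5031; 4670/1677 2583/559 6850/1677; 8168/5031 6850/1677 22402/5031]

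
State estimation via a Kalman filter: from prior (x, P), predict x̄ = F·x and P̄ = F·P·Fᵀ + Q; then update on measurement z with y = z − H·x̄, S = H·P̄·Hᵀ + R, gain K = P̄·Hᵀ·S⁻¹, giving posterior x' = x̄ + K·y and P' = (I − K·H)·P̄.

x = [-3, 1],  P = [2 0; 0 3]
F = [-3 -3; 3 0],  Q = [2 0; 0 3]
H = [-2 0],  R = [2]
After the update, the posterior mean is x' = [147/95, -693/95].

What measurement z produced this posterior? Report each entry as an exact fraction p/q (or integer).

z = [-3]

x̄ = F·x = [6, -9]
P̄ = F·P·Fᵀ + Q = [47 -18; -18 21]
S = H·P̄·Hᵀ + R = [190]
K = P̄·Hᵀ·S⁻¹ = [-47/95; 18/95]
x' − x̄ = [-423/95, 162/95] = K·y
y = (KᵀK)⁻¹·Kᵀ·(x' − x̄) = [9]
z = y + H·x̄ = [9] + [-12] = [-3]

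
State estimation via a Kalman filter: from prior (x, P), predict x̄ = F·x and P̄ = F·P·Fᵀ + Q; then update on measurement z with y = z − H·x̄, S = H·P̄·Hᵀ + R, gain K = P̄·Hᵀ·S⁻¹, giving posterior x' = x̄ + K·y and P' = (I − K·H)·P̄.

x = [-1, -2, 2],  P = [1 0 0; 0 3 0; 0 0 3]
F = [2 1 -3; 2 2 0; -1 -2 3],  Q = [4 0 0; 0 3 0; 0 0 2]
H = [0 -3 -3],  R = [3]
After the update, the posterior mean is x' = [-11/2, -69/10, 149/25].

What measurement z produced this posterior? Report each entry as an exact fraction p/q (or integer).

z = [3]

x̄ = F·x = [-10, -6, 11]
P̄ = F·P·Fᵀ + Q = [38 10 -35; 10 19 -14; -35 -14 42]
S = H·P̄·Hᵀ + R = [300]
K = P̄·Hᵀ·S⁻¹ = [1/4; -1/20; -7/25]
x' − x̄ = [9/2, -9/10, -126/25] = K·y
y = (KᵀK)⁻¹·Kᵀ·(x' − x̄) = [18]
z = y + H·x̄ = [18] + [-15] = [3]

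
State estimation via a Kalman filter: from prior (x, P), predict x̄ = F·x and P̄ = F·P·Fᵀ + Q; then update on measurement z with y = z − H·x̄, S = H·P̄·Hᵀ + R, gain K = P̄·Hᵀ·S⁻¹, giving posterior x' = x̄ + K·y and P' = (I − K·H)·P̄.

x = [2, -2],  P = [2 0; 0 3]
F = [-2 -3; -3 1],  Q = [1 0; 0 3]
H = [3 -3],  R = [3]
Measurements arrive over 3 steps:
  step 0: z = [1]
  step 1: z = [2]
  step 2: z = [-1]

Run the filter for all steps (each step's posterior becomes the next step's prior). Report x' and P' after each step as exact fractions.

step 0: x' = [-631/163, -695/163], P' = [2601/163 2568/163; 2568/163 2589/163]
step 1: x' = [30355/72562, -10030/36281], P' = [988975/72562 475053/36281; 475053/36281 467685/36281]
step 2: x' = [-78591772/26005447, -70058072/26005447], P' = [362726378/26005447 348656796/26005447; 348656796/26005447 343231509/26005447]

step 0: x̄ = F·x = [2, -8]
step 0: P̄ = F·P·Fᵀ + Q = [36 3; 3 24]
step 0: y = z − H·x̄ = [-29]
step 0: S = H·P̄·Hᵀ + R = [489]
step 0: K = P̄·Hᵀ·S⁻¹ = [33/163; -21/163]
step 0: x' = x̄ + K·y = [-631/163, -695/163]
step 0: P' = (I − K·H)·P̄ = [2601/163 2568/163; 2568/163 2589/163]
step 1: x̄ = F·x = [3347/163, 1198/163]
step 1: P̄ = F·P·Fᵀ + Q = [64684/163 25815/163; 25815/163 11079/163]
step 1: y = z − H·x̄ = [-6121/163]
step 1: S = H·P̄·Hᵀ + R = [217686/163]
step 1: K = P̄·Hᵀ·S⁻¹ = [38869/72562; 7368/36281]
step 1: x' = x̄ + K·y = [30355/72562, -10030/36281]
step 1: P' = (I − K·H)·P̄ = [988975/72562 475053/36281; 475053/36281 467685/36281]
step 2: x̄ = F·x = [-265/36281, -15875/10366]
step 2: P̄ = F·P·Fᵀ + Q = [11924032/36281 698463/5183; 698463/5183 621885/10366]
step 2: y = z − H·x̄ = [-5539/994]
step 2: S = H·P̄·Hᵀ + R = [1068717/994]
step 2: K = P̄·Hᵀ·S⁻¹ = [192734/356239; 74319/356239]
step 2: x' = x̄ + K·y = [-78591772/26005447, -70058072/26005447]
step 2: P' = (I − K·H)·P̄ = [362726378/26005447 348656796/26005447; 348656796/26005447 343231509/26005447]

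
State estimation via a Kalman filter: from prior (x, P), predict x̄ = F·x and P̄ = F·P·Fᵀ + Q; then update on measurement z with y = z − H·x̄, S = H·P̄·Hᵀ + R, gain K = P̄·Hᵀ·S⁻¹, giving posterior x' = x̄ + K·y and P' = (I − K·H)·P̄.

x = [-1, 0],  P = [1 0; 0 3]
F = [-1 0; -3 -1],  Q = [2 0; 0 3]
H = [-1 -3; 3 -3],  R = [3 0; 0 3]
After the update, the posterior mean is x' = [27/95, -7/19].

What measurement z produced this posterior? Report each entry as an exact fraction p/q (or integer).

z = [1, 2]

x̄ = F·x = [1, 3]
P̄ = F·P·Fᵀ + Q = [3 3; 3 15]
S = H·P̄·Hᵀ + R = [159 108; 108 111]
K = P̄·Hᵀ·S⁻¹ = [-148/665 144/665; -32/133 -12/133]
x' − x̄ = [-68/95, -64/19] = K·y
y = (KᵀK)⁻¹·Kᵀ·(x' − x̄) = [11, 8]
z = y + H·x̄ = [11, 8] + [-10, -6] = [1, 2]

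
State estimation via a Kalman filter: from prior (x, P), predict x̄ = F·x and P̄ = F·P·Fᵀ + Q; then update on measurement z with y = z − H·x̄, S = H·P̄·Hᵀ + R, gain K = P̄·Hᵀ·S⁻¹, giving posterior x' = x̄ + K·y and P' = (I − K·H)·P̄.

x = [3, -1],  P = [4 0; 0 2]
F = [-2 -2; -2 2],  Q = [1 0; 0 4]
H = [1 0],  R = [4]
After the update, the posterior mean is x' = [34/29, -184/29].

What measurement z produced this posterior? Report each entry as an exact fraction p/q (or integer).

x̄ = F·x = [-4, -8]
P̄ = F·P·Fᵀ + Q = [25 8; 8 28]
S = H·P̄·Hᵀ + R = [29]
K = P̄·Hᵀ·S⁻¹ = [25/29; 8/29]
x' − x̄ = [150/29, 48/29] = K·y
y = (KᵀK)⁻¹·Kᵀ·(x' − x̄) = [6]
z = y + H·x̄ = [6] + [-4] = [2]

z = [2]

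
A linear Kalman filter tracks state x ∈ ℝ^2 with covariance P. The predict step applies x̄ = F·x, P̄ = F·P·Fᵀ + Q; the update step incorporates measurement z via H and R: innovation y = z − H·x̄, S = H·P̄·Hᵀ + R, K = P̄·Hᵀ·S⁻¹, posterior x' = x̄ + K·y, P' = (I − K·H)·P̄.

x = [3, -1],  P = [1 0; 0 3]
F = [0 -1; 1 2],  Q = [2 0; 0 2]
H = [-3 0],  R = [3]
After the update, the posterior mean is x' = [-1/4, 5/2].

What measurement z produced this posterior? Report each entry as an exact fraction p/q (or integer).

z = [1]

x̄ = F·x = [1, 1]
P̄ = F·P·Fᵀ + Q = [5 -6; -6 15]
S = H·P̄·Hᵀ + R = [48]
K = P̄·Hᵀ·S⁻¹ = [-5/16; 3/8]
x' − x̄ = [-5/4, 3/2] = K·y
y = (KᵀK)⁻¹·Kᵀ·(x' − x̄) = [4]
z = y + H·x̄ = [4] + [-3] = [1]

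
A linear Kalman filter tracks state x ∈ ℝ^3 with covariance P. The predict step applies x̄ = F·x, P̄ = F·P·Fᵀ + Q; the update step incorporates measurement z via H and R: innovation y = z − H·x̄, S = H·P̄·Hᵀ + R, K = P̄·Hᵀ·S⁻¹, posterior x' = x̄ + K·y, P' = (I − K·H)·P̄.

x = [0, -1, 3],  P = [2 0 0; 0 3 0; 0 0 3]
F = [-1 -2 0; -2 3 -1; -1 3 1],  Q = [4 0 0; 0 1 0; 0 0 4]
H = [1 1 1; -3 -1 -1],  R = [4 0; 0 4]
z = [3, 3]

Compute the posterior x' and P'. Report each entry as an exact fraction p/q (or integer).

x' = [-2059/832, -71/104, 577/104]
P' = [747/416 -89/52 -97/52; -89/52 88/13 -30/13; -97/52 -30/13 90/13]

x̄ = F·x = [2, -6, 0]
P̄ = F·P·Fᵀ + Q = [18 -14 -16; -14 39 28; -16 28 36]
y = z − H·x̄ = [7, 3]
S = H·P̄·Hᵀ + R = [93 -65; -65 117]
K = P̄·Hᵀ·S⁻¹ = [-57/128 -753/1664; 11/16 35/208; 11/16 51/208]
x' = x̄ + K·y = [-2059/832, -71/104, 577/104]
P' = (I − K·H)·P̄ = [747/416 -89/52 -97/52; -89/52 88/13 -30/13; -97/52 -30/13 90/13]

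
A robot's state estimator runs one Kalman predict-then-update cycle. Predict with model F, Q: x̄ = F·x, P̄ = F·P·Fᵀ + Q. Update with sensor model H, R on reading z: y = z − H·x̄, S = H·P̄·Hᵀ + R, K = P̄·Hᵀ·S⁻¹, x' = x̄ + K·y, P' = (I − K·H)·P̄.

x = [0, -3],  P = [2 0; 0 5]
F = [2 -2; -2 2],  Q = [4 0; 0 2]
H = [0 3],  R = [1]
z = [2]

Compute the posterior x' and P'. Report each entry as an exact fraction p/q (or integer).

x̄ = F·x = [6, -6]
P̄ = F·P·Fᵀ + Q = [32 -28; -28 30]
y = z − H·x̄ = [20]
S = H·P̄·Hᵀ + R = [271]
K = P̄·Hᵀ·S⁻¹ = [-84/271; 90/271]
x' = x̄ + K·y = [-54/271, 174/271]
P' = (I − K·H)·P̄ = [1616/271 -28/271; -28/271 30/271]

x' = [-54/271, 174/271]
P' = [1616/271 -28/271; -28/271 30/271]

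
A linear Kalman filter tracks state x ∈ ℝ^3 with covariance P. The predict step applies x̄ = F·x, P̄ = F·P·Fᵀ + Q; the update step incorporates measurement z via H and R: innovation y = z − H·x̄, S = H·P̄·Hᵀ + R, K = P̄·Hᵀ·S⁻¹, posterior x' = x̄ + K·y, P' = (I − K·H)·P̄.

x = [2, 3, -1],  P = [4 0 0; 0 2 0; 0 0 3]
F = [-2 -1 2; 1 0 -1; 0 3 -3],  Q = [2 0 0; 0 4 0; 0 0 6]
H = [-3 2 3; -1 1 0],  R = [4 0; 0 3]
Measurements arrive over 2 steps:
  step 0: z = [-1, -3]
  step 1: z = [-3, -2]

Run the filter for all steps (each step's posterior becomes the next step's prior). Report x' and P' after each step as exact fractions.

step 0: x' = [24753/28853, -54441/28853, 52596/28853], P' = [75348/28853 36690/28853 49152/28853; 36690/28853 71064/28853 -11274/28853; 49152/28853 -11274/28853 68016/28853]
step 1: x' = [9160331/18892499, -51405751/94462495, -24639381/94462495], P' = [47217026/18892499 26741132/18892499 28050354/18892499; 26741132/18892499 234520264/94462495 -24278076/94462495; 28050354/18892499 -24278076/94462495 192360354/94462495]

step 0: x̄ = F·x = [-9, 3, 12]
step 0: P̄ = F·P·Fᵀ + Q = [32 -14 -24; -14 11 9; -24 9 51]
step 0: y = z − H·x̄ = [-70, -15]
step 0: S = H·P̄·Hᵀ + R = [1503 287; 287 74]
step 0: K = P̄·Hᵀ·S⁻¹ = [-1302/28853 -12886/28853; -441/28853 11458/28853; 8511/28853 -20142/28853]
step 0: x' = x̄ + K·y = [24753/28853, -54441/28853, 52596/28853]
step 0: P' = (I − K·H)·P̄ = [75348/28853 36690/28853 49152/28853; 36690/28853 71064/28853 -11274/28853; 49152/28853 -11274/28853 68016/28853]
step 1: x̄ = F·x = [110127/28853, -27843/28853, -321111/28853]
step 1: P̄ = F·P·Fᵀ + Q = [500866/28853 -138084/28853 -647982/28853; -138084/28853 160472/28853 200484/28853; -647982/28853 200484/28853 1627770/28853]
step 1: y = z − H·x̄ = [1262841/28853, 80264/28853]
step 1: S = H·P̄·Hᵀ + R = [35641516/28853 5059360/28853; 5059360/28853 1024065/28853]
step 1: K = P̄·Hᵀ·S⁻¹ = [-1004438/18892499 -6825298/18892499; -245534/18892499 33604868/94462495; 5388480/18892499 -54843282/94462495]
step 1: x' = x̄ + K·y = [9160331/18892499, -51405751/94462495, -24639381/94462495]
step 1: P' = (I − K·H)·P̄ = [47217026/18892499 26741132/18892499 28050354/18892499; 26741132/18892499 234520264/94462495 -24278076/94462495; 28050354/18892499 -24278076/94462495 192360354/94462495]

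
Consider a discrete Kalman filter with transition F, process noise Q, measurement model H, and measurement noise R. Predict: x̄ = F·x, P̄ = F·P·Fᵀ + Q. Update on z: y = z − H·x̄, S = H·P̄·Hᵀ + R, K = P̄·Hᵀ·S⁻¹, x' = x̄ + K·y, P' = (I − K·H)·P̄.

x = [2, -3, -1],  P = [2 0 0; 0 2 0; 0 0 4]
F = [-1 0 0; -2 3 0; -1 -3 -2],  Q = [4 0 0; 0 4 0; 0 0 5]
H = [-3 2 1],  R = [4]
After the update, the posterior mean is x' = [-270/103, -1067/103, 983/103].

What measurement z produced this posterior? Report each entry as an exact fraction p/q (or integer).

x̄ = F·x = [-2, -13, 9]
P̄ = F·P·Fᵀ + Q = [6 4 2; 4 30 -14; 2 -14 41]
S = H·P̄·Hᵀ + R = [103]
K = P̄·Hᵀ·S⁻¹ = [-8/103; 34/103; 7/103]
x' − x̄ = [-64/103, 272/103, 56/103] = K·y
y = (KᵀK)⁻¹·Kᵀ·(x' − x̄) = [8]
z = y + H·x̄ = [8] + [-11] = [-3]

z = [-3]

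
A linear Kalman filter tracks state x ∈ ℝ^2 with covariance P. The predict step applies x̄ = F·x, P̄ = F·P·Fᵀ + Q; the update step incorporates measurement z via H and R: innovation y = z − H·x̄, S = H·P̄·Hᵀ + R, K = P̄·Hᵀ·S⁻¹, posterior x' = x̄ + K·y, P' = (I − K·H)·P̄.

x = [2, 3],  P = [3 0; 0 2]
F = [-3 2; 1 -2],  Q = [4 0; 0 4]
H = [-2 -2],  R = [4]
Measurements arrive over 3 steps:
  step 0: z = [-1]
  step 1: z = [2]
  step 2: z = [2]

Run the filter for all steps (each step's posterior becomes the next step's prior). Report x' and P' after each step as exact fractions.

step 0: x̄ = F·x = [0, -4]
step 0: P̄ = F·P·Fᵀ + Q = [39 -17; -17 15]
step 0: y = z − H·x̄ = [-9]
step 0: S = H·P̄·Hᵀ + R = [84]
step 0: K = P̄·Hᵀ·S⁻¹ = [-11/21; 1/21]
step 0: x' = x̄ + K·y = [33/7, -31/7]
step 0: P' = (I − K·H)·P̄ = [335/21 -313/21; -313/21 311/21]
step 1: x̄ = F·x = [-23, 95/7]
step 1: P̄ = F·P·Fᵀ + Q = [1157/3 -679/3; -679/3 2915/21]
step 1: y = z − H·x̄ = [-118/7]
step 1: S = H·P̄·Hᵀ + R = [6116/21]
step 1: K = P̄·Hᵀ·S⁻¹ = [-1673/1529; 919/1529]
step 1: x' = x̄ + K·y = [-6965/1529, 5259/1529]
step 1: P' = (I − K·H)·P̄ = [56555/1529 -53209/1529; -53209/1529 51371/1529]
step 2: x̄ = F·x = [31413/1529, -17483/1529]
step 2: P̄ = F·P·Fᵀ + Q = [1359103/1529 -800821/1529; -800821/1529 480991/1529]
step 2: y = z − H·x̄ = [30918/1529]
step 2: S = H·P̄·Hᵀ + R = [959924/1529]
step 2: K = P̄·Hᵀ·S⁻¹ = [-279141/239981; 22845/34283]
step 2: x' = x̄ + K·y = [-714165/239981, 69949/34283]
step 2: P' = (I − K·H)·P̄ = [9470311/239981 -1273147/34283; -1273147/34283 1227457/34283]

step 0: x' = [33/7, -31/7], P' = [335/21 -313/21; -313/21 311/21]
step 1: x' = [-6965/1529, 5259/1529], P' = [56555/1529 -53209/1529; -53209/1529 51371/1529]
step 2: x' = [-714165/239981, 69949/34283], P' = [9470311/239981 -1273147/34283; -1273147/34283 1227457/34283]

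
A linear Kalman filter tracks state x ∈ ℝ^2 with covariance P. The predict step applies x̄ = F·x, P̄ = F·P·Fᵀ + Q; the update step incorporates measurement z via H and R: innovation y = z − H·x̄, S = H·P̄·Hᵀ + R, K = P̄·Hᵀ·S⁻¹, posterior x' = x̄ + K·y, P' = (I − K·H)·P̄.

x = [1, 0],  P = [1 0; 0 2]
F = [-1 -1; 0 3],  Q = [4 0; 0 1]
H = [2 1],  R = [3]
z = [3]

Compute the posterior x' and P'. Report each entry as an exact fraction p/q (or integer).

x' = [7/13, 35/26]
P' = [59/13 -106/13; -106/13 445/26]

x̄ = F·x = [-1, 0]
P̄ = F·P·Fᵀ + Q = [7 -6; -6 19]
y = z − H·x̄ = [5]
S = H·P̄·Hᵀ + R = [26]
K = P̄·Hᵀ·S⁻¹ = [4/13; 7/26]
x' = x̄ + K·y = [7/13, 35/26]
P' = (I − K·H)·P̄ = [59/13 -106/13; -106/13 445/26]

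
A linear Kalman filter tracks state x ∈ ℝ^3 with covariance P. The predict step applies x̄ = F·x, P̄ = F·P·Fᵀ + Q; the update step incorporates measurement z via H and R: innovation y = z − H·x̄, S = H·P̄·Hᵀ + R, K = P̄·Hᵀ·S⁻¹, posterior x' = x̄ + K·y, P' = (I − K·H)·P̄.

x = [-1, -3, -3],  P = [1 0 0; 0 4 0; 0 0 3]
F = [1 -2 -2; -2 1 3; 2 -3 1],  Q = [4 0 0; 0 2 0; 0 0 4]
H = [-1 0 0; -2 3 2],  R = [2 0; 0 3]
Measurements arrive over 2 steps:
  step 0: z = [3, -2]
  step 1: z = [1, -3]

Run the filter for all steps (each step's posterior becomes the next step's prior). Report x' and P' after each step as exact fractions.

step 0: x' = [-347/160, 6173/7040, -573/128], P' = [143/80 -187/320 169/64; -187/320 57693/14080 -1661/256; 169/64 -1661/256 3259/256]
step 1: x' = [-1062841/7198894, -2265391/7198894, -16873253/14397788], P' = [5048874/3599447 1100521/3599447 6608535/7198894; 1100521/3599447 8696119/3599447 -22142347/7198894; 6608535/7198894 -22142347/7198894 84802611/14397788]

step 0: x̄ = F·x = [11, -10, 4]
step 0: P̄ = F·P·Fᵀ + Q = [33 -28 20; -28 37 -7; 20 -7 47]
step 0: y = z − H·x̄ = [14, 42]
step 0: S = H·P̄·Hᵀ + R = [35 110; 110 748]
step 0: K = P̄·Hᵀ·S⁻¹ = [-143/160 -1/64; 187/640 455/2816; -169/128 61/256]
step 0: x' = x̄ + K·y = [-347/160, 6173/7040, -573/128]
step 0: P' = (I − K·H)·P̄ = [143/80 -187/320 169/64; -187/320 57693/14080 -1661/256; 169/64 -1661/256 3259/256]
step 1: x̄ = F·x = [4427/880, -14459/1760, -8057/704]
step 1: P̄ = F·P·Fᵀ + Q = [2853/220 -9101/440 -4767/176; -9101/440 52397/880 26943/352; -4767/176 26943/352 82553/704]
step 1: y = z − H·x̄ = [5307/880, 9609/176]
step 1: S = H·P̄·Hᵀ + R = [3293/220 6255/44; 6255/44 107501/44]
step 1: K = P̄·Hᵀ·S⁻¹ = [-2524437/3599447 -62550/3599447; -1100521/7198894 581656/3599447; -6608535/14397788 859750/3599447]
step 1: x' = x̄ + K·y = [-1062841/7198894, -2265391/7198894, -16873253/14397788]
step 1: P' = (I − K·H)·P̄ = [5048874/3599447 1100521/3599447 6608535/7198894; 1100521/3599447 8696119/3599447 -22142347/7198894; 6608535/7198894 -22142347/7198894 84802611/14397788]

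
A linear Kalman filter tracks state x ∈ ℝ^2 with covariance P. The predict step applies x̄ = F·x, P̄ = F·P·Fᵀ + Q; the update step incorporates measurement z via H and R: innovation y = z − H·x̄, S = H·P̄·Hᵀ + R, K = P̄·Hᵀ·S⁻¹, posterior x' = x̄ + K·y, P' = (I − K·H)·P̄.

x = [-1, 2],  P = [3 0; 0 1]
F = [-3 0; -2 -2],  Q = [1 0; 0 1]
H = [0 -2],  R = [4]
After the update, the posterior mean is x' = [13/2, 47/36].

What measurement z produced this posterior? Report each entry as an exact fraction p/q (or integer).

x̄ = F·x = [3, -2]
P̄ = F·P·Fᵀ + Q = [28 18; 18 17]
S = H·P̄·Hᵀ + R = [72]
K = P̄·Hᵀ·S⁻¹ = [-1/2; -17/36]
x' − x̄ = [7/2, 119/36] = K·y
y = (KᵀK)⁻¹·Kᵀ·(x' − x̄) = [-7]
z = y + H·x̄ = [-7] + [4] = [-3]

z = [-3]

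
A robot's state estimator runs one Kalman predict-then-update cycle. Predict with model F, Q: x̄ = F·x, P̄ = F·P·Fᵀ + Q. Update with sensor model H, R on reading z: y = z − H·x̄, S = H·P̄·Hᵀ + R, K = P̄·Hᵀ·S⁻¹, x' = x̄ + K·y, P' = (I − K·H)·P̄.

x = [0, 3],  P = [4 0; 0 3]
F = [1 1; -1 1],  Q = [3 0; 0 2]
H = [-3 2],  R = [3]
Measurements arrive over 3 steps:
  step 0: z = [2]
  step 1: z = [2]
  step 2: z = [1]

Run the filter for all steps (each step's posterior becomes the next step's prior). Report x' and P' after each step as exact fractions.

step 0: x' = [263/141, 176/47], P' = [386/141 177/47; 177/47 276/47]
step 1: x' = [9921/21146, 16420/10573], P' = [35785/21146 21429/10573; 21429/10573 31800/10573]
step 2: x' = [1049146/2190353, 2513509/2190353], P' = [3230213/2190353 3810339/2190353; 3810339/2190353 5758224/2190353]

step 0: x̄ = F·x = [3, 3]
step 0: P̄ = F·P·Fᵀ + Q = [10 -1; -1 9]
step 0: y = z − H·x̄ = [5]
step 0: S = H·P̄·Hᵀ + R = [141]
step 0: K = P̄·Hᵀ·S⁻¹ = [-32/141; 7/47]
step 0: x' = x̄ + K·y = [263/141, 176/47]
step 0: P' = (I − K·H)·P̄ = [386/141 177/47; 177/47 276/47]
step 1: x̄ = F·x = [791/141, 265/141]
step 1: P̄ = F·P·Fᵀ + Q = [2699/141 442/141; 442/141 434/141]
step 1: y = z − H·x̄ = [2125/141]
step 1: S = H·P̄·Hᵀ + R = [21146/141]
step 1: K = P̄·Hᵀ·S⁻¹ = [-7213/21146; -229/10573]
step 1: x' = x̄ + K·y = [9921/21146, 16420/10573]
step 1: P' = (I − K·H)·P̄ = [35785/21146 21429/10573; 21429/10573 31800/10573]
step 2: x̄ = F·x = [42761/21146, 22919/21146]
step 2: P̄ = F·P·Fᵀ + Q = [248539/21146 27815/21146; 27815/21146 55961/21146]
step 2: y = z − H·x̄ = [103591/21146]
step 2: S = H·P̄·Hᵀ + R = [2190353/21146]
step 2: K = P̄·Hᵀ·S⁻¹ = [-689987/2190353; 28477/2190353]
step 2: x' = x̄ + K·y = [1049146/2190353, 2513509/2190353]
step 2: P' = (I − K·H)·P̄ = [3230213/2190353 3810339/2190353; 3810339/2190353 5758224/2190353]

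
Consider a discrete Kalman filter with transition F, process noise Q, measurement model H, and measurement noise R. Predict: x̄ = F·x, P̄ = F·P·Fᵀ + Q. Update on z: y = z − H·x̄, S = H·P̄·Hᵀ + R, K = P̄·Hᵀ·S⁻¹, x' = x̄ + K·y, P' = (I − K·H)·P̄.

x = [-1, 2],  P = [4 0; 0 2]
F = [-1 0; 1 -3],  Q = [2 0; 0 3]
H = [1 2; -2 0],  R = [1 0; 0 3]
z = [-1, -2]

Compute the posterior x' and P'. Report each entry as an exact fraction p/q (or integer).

x̄ = F·x = [1, -7]
P̄ = F·P·Fᵀ + Q = [6 -4; -4 25]
y = z − H·x̄ = [12, 0]
S = H·P̄·Hᵀ + R = [91 4; 4 27]
K = P̄·Hᵀ·S⁻¹ = [-6/2441 -1084/2441; 1210/2441 544/2441]
x' = x̄ + K·y = [2369/2441, -2567/2441]
P' = (I − K·H)·P̄ = [1626/2441 -816/2441; -816/2441 1013/2441]

x' = [2369/2441, -2567/2441]
P' = [1626/2441 -816/2441; -816/2441 1013/2441]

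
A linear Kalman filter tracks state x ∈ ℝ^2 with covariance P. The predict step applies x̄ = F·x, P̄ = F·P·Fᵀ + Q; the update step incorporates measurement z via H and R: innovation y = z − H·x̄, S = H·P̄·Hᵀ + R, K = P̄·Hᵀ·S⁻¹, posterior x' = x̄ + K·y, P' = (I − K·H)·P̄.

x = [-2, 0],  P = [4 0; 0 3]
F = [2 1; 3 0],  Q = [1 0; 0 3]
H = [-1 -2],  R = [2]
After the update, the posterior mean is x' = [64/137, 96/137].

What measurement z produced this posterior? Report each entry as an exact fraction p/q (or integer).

z = [-2]

x̄ = F·x = [-4, -6]
P̄ = F·P·Fᵀ + Q = [20 24; 24 39]
S = H·P̄·Hᵀ + R = [274]
K = P̄·Hᵀ·S⁻¹ = [-34/137; -51/137]
x' − x̄ = [612/137, 918/137] = K·y
y = (KᵀK)⁻¹·Kᵀ·(x' − x̄) = [-18]
z = y + H·x̄ = [-18] + [16] = [-2]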